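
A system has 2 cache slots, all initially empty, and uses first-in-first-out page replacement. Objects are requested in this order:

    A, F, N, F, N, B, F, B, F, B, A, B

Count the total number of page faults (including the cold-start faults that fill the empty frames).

A → miss, frames {A}
F → miss, frames {A,F}
N → miss, evict A, frames {F,N}
F → hit
N → hit
B → miss, evict F, frames {N,B}
F → miss, evict N, frames {B,F}
B → hit
F → hit
B → hit
A → miss, evict B, frames {F,A}
B → miss, evict F, frames {A,B}
Page faults: 7.

7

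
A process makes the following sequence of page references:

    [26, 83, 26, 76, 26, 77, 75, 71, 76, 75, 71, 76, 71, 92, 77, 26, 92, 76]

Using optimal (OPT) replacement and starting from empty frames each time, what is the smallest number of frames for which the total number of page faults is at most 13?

2

f=1: 18 faults
f=2: 12 faults
f=3: 9 faults
f=4: 8 faults
f=5: 7 faults
f=6: 7 faults
f=7: 7 faults
Smallest f with faults ≤ 13 is 2.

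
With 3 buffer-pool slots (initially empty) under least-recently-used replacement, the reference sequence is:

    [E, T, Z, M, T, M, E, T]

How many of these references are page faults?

5

E -> fault, frames (E)
T -> fault, frames (E T)
Z -> fault, frames (E T Z)
M -> fault, evict E, frames (T Z M)
T -> hit
M -> hit
E -> fault, evict Z, frames (T M E)
T -> hit
Page faults: 5.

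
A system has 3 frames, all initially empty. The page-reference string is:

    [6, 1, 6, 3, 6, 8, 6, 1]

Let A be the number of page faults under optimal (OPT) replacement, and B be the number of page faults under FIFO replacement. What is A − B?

-2

Under OPT: F F . F . F . . → 4 faults.
Under FIFO: F F . F . F F F → 6 faults.
A − B = 4 − 6 = -2.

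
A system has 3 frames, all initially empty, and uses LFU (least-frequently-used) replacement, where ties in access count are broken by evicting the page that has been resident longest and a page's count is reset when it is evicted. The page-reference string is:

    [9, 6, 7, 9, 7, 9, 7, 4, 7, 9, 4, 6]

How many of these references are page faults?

9: miss, frames {9}
6: miss, frames {9,6}
7: miss, frames {9,6,7}
9: hit
7: hit
9: hit
7: hit
4: miss, evict 6, frames {9,7,4}
7: hit
9: hit
4: hit
6: miss, evict 4, frames {9,7,6}
Page faults: 5.

5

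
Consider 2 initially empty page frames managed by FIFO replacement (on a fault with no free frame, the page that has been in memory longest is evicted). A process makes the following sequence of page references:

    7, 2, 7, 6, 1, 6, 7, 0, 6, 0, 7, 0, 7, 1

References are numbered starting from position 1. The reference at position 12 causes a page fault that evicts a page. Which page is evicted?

6

pos 1: 7 -> fault, frames (7)
pos 2: 2 -> fault, frames (7 2)
pos 3: 7 -> hit
pos 4: 6 -> fault, evict 7, frames (2 6)
pos 5: 1 -> fault, evict 2, frames (6 1)
pos 6: 6 -> hit
pos 7: 7 -> fault, evict 6, frames (1 7)
pos 8: 0 -> fault, evict 1, frames (7 0)
pos 9: 6 -> fault, evict 7, frames (0 6)
pos 10: 0 -> hit
pos 11: 7 -> fault, evict 0, frames (6 7)
pos 12: 0 -> fault, evict 6, frames (7 0)
At position 12, page 6 is evicted.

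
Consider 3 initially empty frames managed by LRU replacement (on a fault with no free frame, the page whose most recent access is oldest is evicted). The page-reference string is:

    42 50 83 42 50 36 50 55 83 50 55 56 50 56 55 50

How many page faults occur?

7

42 -> fault, frames {42}
50 -> fault, frames {42,50}
83 -> fault, frames {42,50,83}
42 -> hit
50 -> hit
36 -> fault, evict 83, frames {42,50,36}
50 -> hit
55 -> fault, evict 42, frames {36,50,55}
83 -> fault, evict 36, frames {50,55,83}
50 -> hit
55 -> hit
56 -> fault, evict 83, frames {50,55,56}
50 -> hit
56 -> hit
55 -> hit
50 -> hit
Page faults: 7.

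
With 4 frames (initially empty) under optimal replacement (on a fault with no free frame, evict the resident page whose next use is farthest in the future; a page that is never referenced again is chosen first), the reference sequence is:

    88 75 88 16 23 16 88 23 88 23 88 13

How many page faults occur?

5

88 -> fault, frames {88}
75 -> fault, frames {88,75}
88 -> hit
16 -> fault, frames {88,75,16}
23 -> fault, frames {88,75,16,23}
16 -> hit
88 -> hit
23 -> hit
88 -> hit
23 -> hit
88 -> hit
13 -> fault, evict 23, frames {88,75,16,13}
Page faults: 5.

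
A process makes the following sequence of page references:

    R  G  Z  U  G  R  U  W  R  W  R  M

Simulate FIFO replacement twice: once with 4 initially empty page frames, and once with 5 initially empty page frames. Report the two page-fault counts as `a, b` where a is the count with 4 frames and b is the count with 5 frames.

4 frames: F F F F . . . F F . . F → 7 faults.
5 frames: F F F F . . . F . . . F → 6 faults.
6 < 7: adding a frame reduced faults, as is typical.

7, 6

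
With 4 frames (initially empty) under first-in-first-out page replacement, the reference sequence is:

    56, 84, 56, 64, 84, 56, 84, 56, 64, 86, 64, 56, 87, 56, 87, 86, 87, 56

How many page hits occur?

12

56: fault, frames (56)
84: fault, frames (56 84)
56: hit
64: fault, frames (56 84 64)
84: hit
56: hit
84: hit
56: hit
64: hit
86: fault, frames (56 84 64 86)
64: hit
56: hit
87: fault, evict 56, frames (84 64 86 87)
56: fault, evict 84, frames (64 86 87 56)
87: hit
86: hit
87: hit
56: hit
Hits: 12.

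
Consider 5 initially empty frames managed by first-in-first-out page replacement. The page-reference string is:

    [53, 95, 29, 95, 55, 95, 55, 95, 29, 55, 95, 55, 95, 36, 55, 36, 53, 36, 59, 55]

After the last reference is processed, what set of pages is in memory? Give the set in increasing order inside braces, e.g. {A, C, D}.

{29, 36, 55, 59, 95}

53 -> miss, frames (53)
95 -> miss, frames (53 95)
29 -> miss, frames (53 95 29)
95 -> hit
55 -> miss, frames (53 95 29 55)
95 -> hit
55 -> hit
95 -> hit
29 -> hit
55 -> hit
95 -> hit
55 -> hit
95 -> hit
36 -> miss, frames (53 95 29 55 36)
55 -> hit
36 -> hit
53 -> hit
36 -> hit
59 -> miss, evict 53, frames (95 29 55 36 59)
55 -> hit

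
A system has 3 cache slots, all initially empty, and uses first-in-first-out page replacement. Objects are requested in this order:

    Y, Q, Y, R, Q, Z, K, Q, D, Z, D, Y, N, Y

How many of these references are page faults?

Y → fault, frames (Y)
Q → fault, frames (Y Q)
Y → hit
R → fault, frames (Y Q R)
Q → hit
Z → fault, evict Y, frames (Q R Z)
K → fault, evict Q, frames (R Z K)
Q → fault, evict R, frames (Z K Q)
D → fault, evict Z, frames (K Q D)
Z → fault, evict K, frames (Q D Z)
D → hit
Y → fault, evict Q, frames (D Z Y)
N → fault, evict D, frames (Z Y N)
Y → hit
Page faults: 10.

10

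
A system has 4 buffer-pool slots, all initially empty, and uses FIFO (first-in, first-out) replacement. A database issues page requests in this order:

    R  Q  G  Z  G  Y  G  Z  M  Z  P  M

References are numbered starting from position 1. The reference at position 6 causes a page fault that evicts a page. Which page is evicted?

pos 1: R: miss, frames [R]
pos 2: Q: miss, frames [R, Q]
pos 3: G: miss, frames [R, Q, G]
pos 4: Z: miss, frames [R, Q, G, Z]
pos 5: G: hit
pos 6: Y: miss, evict R, frames [Q, G, Z, Y]
At position 6, page R is evicted.

R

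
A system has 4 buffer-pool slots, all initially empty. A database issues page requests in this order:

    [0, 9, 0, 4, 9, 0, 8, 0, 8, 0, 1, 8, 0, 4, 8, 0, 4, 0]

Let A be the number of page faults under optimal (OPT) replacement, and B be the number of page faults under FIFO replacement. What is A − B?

Under OPT: F F . F . . F . . . F . . . . . . . → 5 faults.
Under FIFO: F F . F . . F . . . F . F . . . . . → 6 faults.
A − B = 5 − 6 = -1.

-1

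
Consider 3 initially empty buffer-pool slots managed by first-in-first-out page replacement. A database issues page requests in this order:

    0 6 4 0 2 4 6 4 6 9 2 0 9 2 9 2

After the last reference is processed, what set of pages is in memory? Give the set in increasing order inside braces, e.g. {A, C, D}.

0 → fault, frames [0]
6 → fault, frames [0, 6]
4 → fault, frames [0, 6, 4]
0 → hit
2 → fault, evict 0, frames [6, 4, 2]
4 → hit
6 → hit
4 → hit
6 → hit
9 → fault, evict 6, frames [4, 2, 9]
2 → hit
0 → fault, evict 4, frames [2, 9, 0]
9 → hit
2 → hit
9 → hit
2 → hit

{0, 2, 9}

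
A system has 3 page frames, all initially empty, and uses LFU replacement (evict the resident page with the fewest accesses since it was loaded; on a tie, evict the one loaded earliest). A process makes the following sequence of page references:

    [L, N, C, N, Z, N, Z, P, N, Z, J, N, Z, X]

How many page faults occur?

L → miss, frames {L}
N → miss, frames {L,N}
C → miss, frames {L,N,C}
N → hit
Z → miss, evict L, frames {N,C,Z}
N → hit
Z → hit
P → miss, evict C, frames {N,Z,P}
N → hit
Z → hit
J → miss, evict P, frames {N,Z,J}
N → hit
Z → hit
X → miss, evict J, frames {N,Z,X}
Page faults: 7.

7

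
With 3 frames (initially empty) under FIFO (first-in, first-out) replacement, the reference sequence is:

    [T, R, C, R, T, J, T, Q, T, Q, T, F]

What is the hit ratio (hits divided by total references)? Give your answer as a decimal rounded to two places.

T → fault, frames [T]
R → fault, frames [T, R]
C → fault, frames [T, R, C]
R → hit
T → hit
J → fault, evict T, frames [R, C, J]
T → fault, evict R, frames [C, J, T]
Q → fault, evict C, frames [J, T, Q]
T → hit
Q → hit
T → hit
F → fault, evict J, frames [T, Q, F]
Hits: 5 of 12 references → 5/12 = 0.4167.

0.42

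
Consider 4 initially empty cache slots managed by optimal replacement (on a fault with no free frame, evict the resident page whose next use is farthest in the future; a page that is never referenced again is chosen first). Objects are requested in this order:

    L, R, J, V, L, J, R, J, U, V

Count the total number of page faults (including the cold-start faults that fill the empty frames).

5

L: fault, frames (L)
R: fault, frames (L R)
J: fault, frames (L R J)
V: fault, frames (L R J V)
L: hit
J: hit
R: hit
J: hit
U: fault, evict J, frames (L R V U)
V: hit
Page faults: 5.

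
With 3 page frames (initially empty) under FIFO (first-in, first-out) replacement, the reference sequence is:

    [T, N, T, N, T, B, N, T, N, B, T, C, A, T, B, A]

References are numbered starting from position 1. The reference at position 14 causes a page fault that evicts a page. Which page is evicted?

B

pos 1: T → miss, frames (T)
pos 2: N → miss, frames (T N)
pos 3: T → hit
pos 4: N → hit
pos 5: T → hit
pos 6: B → miss, frames (T N B)
pos 7: N → hit
pos 8: T → hit
pos 9: N → hit
pos 10: B → hit
pos 11: T → hit
pos 12: C → miss, evict T, frames (N B C)
pos 13: A → miss, evict N, frames (B C A)
pos 14: T → miss, evict B, frames (C A T)
At position 14, page B is evicted.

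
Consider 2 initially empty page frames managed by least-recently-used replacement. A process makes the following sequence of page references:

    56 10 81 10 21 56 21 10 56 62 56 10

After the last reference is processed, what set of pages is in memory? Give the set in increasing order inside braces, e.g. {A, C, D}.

{10, 56}

56 → fault, frames (56)
10 → fault, frames (56 10)
81 → fault, evict 56, frames (10 81)
10 → hit
21 → fault, evict 81, frames (10 21)
56 → fault, evict 10, frames (21 56)
21 → hit
10 → fault, evict 56, frames (21 10)
56 → fault, evict 21, frames (10 56)
62 → fault, evict 10, frames (56 62)
56 → hit
10 → fault, evict 62, frames (56 10)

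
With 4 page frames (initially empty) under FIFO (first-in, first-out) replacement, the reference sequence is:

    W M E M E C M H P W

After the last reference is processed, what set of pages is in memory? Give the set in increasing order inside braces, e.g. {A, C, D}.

W → miss, frames [W]
M → miss, frames [W, M]
E → miss, frames [W, M, E]
M → hit
E → hit
C → miss, frames [W, M, E, C]
M → hit
H → miss, evict W, frames [M, E, C, H]
P → miss, evict M, frames [E, C, H, P]
W → miss, evict E, frames [C, H, P, W]

{C, H, P, W}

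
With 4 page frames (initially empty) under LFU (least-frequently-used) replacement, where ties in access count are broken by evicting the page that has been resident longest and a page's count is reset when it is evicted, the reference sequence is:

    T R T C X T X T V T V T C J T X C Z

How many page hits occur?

10

T -> miss, frames (T)
R -> miss, frames (T R)
T -> hit
C -> miss, frames (T R C)
X -> miss, frames (T R C X)
T -> hit
X -> hit
T -> hit
V -> miss, evict R, frames (T C X V)
T -> hit
V -> hit
T -> hit
C -> hit
J -> miss, evict C, frames (T X V J)
T -> hit
X -> hit
C -> miss, evict J, frames (T X V C)
Z -> miss, evict C, frames (T X V Z)
Hits: 10.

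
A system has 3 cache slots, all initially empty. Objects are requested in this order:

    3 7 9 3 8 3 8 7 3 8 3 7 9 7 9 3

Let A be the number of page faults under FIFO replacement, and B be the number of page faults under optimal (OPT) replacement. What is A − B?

Under FIFO: F F F . F F . F . . . . F . . . → 7 faults.
Under OPT: F F F . F . . . . . . . F . . . → 5 faults.
A − B = 7 − 5 = 2.

2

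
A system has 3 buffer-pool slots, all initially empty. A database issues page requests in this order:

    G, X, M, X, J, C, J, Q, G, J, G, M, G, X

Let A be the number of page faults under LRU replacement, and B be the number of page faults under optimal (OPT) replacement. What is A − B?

1

Under LRU: F F F . F F . F F . . F . F → 9 faults.
Under OPT: F F F . F F . F . . . F . F → 8 faults.
A − B = 9 − 8 = 1.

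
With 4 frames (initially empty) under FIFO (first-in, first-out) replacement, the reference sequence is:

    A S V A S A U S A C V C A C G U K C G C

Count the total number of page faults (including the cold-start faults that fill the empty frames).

A → fault, frames [A]
S → fault, frames [A, S]
V → fault, frames [A, S, V]
A → hit
S → hit
A → hit
U → fault, frames [A, S, V, U]
S → hit
A → hit
C → fault, evict A, frames [S, V, U, C]
V → hit
C → hit
A → fault, evict S, frames [V, U, C, A]
C → hit
G → fault, evict V, frames [U, C, A, G]
U → hit
K → fault, evict U, frames [C, A, G, K]
C → hit
G → hit
C → hit
Page faults: 8.

8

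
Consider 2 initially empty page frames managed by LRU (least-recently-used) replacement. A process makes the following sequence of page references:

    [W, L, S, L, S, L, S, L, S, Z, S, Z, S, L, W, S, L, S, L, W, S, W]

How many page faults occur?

W → fault, frames [W]
L → fault, frames [W, L]
S → fault, evict W, frames [L, S]
L → hit
S → hit
L → hit
S → hit
L → hit
S → hit
Z → fault, evict L, frames [S, Z]
S → hit
Z → hit
S → hit
L → fault, evict Z, frames [S, L]
W → fault, evict S, frames [L, W]
S → fault, evict L, frames [W, S]
L → fault, evict W, frames [S, L]
S → hit
L → hit
W → fault, evict S, frames [L, W]
S → fault, evict L, frames [W, S]
W → hit
Page faults: 10.

10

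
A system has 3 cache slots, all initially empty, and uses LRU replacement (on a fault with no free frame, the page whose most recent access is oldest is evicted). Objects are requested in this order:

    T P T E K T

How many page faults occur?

4

T → miss, frames {T}
P → miss, frames {T,P}
T → hit
E → miss, frames {P,T,E}
K → miss, evict P, frames {T,E,K}
T → hit
Page faults: 4.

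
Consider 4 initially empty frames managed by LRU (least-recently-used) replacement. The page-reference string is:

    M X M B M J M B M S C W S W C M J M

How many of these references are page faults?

8

M: miss, frames [M]
X: miss, frames [M, X]
M: hit
B: miss, frames [X, M, B]
M: hit
J: miss, frames [X, B, M, J]
M: hit
B: hit
M: hit
S: miss, evict X, frames [J, B, M, S]
C: miss, evict J, frames [B, M, S, C]
W: miss, evict B, frames [M, S, C, W]
S: hit
W: hit
C: hit
M: hit
J: miss, evict S, frames [W, C, M, J]
M: hit
Page faults: 8.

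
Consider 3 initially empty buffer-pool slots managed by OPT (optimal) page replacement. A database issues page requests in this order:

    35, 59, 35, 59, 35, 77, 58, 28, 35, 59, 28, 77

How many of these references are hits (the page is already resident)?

35: miss, frames (35)
59: miss, frames (35 59)
35: hit
59: hit
35: hit
77: miss, frames (35 59 77)
58: miss, evict 77, frames (35 59 58)
28: miss, evict 58, frames (35 59 28)
35: hit
59: hit
28: hit
77: miss, evict 28, frames (35 59 77)
Hits: 6.

6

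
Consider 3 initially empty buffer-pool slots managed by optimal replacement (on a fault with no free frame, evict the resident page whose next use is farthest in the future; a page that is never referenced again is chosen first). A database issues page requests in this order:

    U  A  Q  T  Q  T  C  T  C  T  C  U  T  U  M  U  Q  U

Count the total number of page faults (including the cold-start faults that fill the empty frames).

7

U -> miss, frames [U]
A -> miss, frames [U, A]
Q -> miss, frames [U, A, Q]
T -> miss, evict A, frames [U, Q, T]
Q -> hit
T -> hit
C -> miss, evict Q, frames [U, T, C]
T -> hit
C -> hit
T -> hit
C -> hit
U -> hit
T -> hit
U -> hit
M -> miss, evict C, frames [U, T, M]
U -> hit
Q -> miss, evict M, frames [U, T, Q]
U -> hit
Page faults: 7.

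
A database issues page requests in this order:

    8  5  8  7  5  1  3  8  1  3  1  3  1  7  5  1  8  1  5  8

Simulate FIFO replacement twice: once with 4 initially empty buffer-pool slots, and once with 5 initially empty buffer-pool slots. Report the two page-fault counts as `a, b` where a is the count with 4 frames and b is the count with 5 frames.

4 frames: F F . F . F F F . . . . . . F . . . . . → 7 faults.
5 frames: F F . F . F F . . . . . . . . . . . . . → 5 faults.
5 < 7: adding a frame reduced faults, as is typical.

7, 5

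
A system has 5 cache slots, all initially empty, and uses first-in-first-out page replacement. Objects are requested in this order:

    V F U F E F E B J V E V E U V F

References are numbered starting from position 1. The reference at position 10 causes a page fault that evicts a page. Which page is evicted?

pos 1: V: fault, frames (V)
pos 2: F: fault, frames (V F)
pos 3: U: fault, frames (V F U)
pos 4: F: hit
pos 5: E: fault, frames (V F U E)
pos 6: F: hit
pos 7: E: hit
pos 8: B: fault, frames (V F U E B)
pos 9: J: fault, evict V, frames (F U E B J)
pos 10: V: fault, evict F, frames (U E B J V)
At position 10, page F is evicted.

F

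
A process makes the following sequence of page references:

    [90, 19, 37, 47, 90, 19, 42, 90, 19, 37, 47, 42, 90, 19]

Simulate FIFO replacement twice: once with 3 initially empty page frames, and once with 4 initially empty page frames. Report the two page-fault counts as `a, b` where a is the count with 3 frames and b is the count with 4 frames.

3 frames: F F F F F F F . . F F . F F → 11 faults.
4 frames: F F F F . . F F F F F F F F → 12 faults.
12 > 11: adding a frame increased faults — Belady's anomaly.

11, 12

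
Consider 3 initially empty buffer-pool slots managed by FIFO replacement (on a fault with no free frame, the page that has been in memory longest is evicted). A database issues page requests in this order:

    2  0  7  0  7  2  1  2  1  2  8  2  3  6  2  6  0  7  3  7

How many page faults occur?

2 → miss, frames (2)
0 → miss, frames (2 0)
7 → miss, frames (2 0 7)
0 → hit
7 → hit
2 → hit
1 → miss, evict 2, frames (0 7 1)
2 → miss, evict 0, frames (7 1 2)
1 → hit
2 → hit
8 → miss, evict 7, frames (1 2 8)
2 → hit
3 → miss, evict 1, frames (2 8 3)
6 → miss, evict 2, frames (8 3 6)
2 → miss, evict 8, frames (3 6 2)
6 → hit
0 → miss, evict 3, frames (6 2 0)
7 → miss, evict 6, frames (2 0 7)
3 → miss, evict 2, frames (0 7 3)
7 → hit
Page faults: 12.

12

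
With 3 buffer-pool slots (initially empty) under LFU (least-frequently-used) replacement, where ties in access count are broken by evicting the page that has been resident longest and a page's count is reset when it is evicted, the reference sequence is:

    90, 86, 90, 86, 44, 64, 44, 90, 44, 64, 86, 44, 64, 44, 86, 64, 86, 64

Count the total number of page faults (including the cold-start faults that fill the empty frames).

12

90 -> fault, frames [90]
86 -> fault, frames [90, 86]
90 -> hit
86 -> hit
44 -> fault, frames [90, 86, 44]
64 -> fault, evict 44, frames [90, 86, 64]
44 -> fault, evict 64, frames [90, 86, 44]
90 -> hit
44 -> hit
64 -> fault, evict 86, frames [90, 44, 64]
86 -> fault, evict 64, frames [90, 44, 86]
44 -> hit
64 -> fault, evict 86, frames [90, 44, 64]
44 -> hit
86 -> fault, evict 64, frames [90, 44, 86]
64 -> fault, evict 86, frames [90, 44, 64]
86 -> fault, evict 64, frames [90, 44, 86]
64 -> fault, evict 86, frames [90, 44, 64]
Page faults: 12.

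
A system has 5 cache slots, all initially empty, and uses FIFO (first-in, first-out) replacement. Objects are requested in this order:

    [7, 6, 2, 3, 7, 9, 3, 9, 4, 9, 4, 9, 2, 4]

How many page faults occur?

7 -> fault, frames [7]
6 -> fault, frames [7, 6]
2 -> fault, frames [7, 6, 2]
3 -> fault, frames [7, 6, 2, 3]
7 -> hit
9 -> fault, frames [7, 6, 2, 3, 9]
3 -> hit
9 -> hit
4 -> fault, evict 7, frames [6, 2, 3, 9, 4]
9 -> hit
4 -> hit
9 -> hit
2 -> hit
4 -> hit
Page faults: 6.

6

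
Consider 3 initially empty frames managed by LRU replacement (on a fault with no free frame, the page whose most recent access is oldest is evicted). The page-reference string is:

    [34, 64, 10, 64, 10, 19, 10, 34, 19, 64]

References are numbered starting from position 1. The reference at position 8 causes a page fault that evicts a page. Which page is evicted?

64

pos 1: 34 → miss, frames {34}
pos 2: 64 → miss, frames {34,64}
pos 3: 10 → miss, frames {34,64,10}
pos 4: 64 → hit
pos 5: 10 → hit
pos 6: 19 → miss, evict 34, frames {64,10,19}
pos 7: 10 → hit
pos 8: 34 → miss, evict 64, frames {19,10,34}
At position 8, page 64 is evicted.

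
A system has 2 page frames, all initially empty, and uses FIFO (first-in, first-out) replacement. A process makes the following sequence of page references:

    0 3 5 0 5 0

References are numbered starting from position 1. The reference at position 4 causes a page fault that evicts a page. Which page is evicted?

pos 1: 0: fault, frames (0)
pos 2: 3: fault, frames (0 3)
pos 3: 5: fault, evict 0, frames (3 5)
pos 4: 0: fault, evict 3, frames (5 0)
At position 4, page 3 is evicted.

3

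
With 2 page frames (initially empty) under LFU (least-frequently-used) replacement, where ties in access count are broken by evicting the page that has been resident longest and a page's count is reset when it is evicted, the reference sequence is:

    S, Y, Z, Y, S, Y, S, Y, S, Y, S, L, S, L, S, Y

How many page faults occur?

S → miss, frames {S}
Y → miss, frames {S,Y}
Z → miss, evict S, frames {Y,Z}
Y → hit
S → miss, evict Z, frames {Y,S}
Y → hit
S → hit
Y → hit
S → hit
Y → hit
S → hit
L → miss, evict S, frames {Y,L}
S → miss, evict L, frames {Y,S}
L → miss, evict S, frames {Y,L}
S → miss, evict L, frames {Y,S}
Y → hit
Page faults: 8.

8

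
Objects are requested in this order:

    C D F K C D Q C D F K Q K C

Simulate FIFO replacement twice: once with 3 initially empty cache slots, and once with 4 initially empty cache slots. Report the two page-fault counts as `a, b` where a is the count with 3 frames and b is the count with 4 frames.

3 frames: F F F F F F F . . F F . . F → 10 faults.
4 frames: F F F F . . F F F F F F . F → 11 faults.
11 > 10: adding a frame increased faults — Belady's anomaly.

10, 11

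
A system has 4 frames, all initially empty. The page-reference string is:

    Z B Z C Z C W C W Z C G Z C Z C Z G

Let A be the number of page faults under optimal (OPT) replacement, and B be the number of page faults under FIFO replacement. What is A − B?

-1

Under OPT: F F . F . . F . . . . F . . . . . . → 5 faults.
Under FIFO: F F . F . . F . . . . F F . . . . . → 6 faults.
A − B = 5 − 6 = -1.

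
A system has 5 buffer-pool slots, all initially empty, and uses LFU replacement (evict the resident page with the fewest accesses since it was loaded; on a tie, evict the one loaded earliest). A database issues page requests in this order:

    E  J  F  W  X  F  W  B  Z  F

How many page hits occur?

3

E → miss, frames (E)
J → miss, frames (E J)
F → miss, frames (E J F)
W → miss, frames (E J F W)
X → miss, frames (E J F W X)
F → hit
W → hit
B → miss, evict E, frames (J F W X B)
Z → miss, evict J, frames (F W X B Z)
F → hit
Hits: 3.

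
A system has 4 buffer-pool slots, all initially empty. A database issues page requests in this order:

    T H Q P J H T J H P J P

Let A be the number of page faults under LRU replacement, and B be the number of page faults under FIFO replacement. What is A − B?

-1

Under LRU: F F F F F . F . . . . . → 6 faults.
Under FIFO: F F F F F . F . F . . . → 7 faults.
A − B = 6 − 7 = -1.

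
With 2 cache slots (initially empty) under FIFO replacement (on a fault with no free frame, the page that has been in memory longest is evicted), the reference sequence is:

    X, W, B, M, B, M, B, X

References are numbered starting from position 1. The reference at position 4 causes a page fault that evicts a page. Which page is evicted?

pos 1: X: fault, frames (X)
pos 2: W: fault, frames (X W)
pos 3: B: fault, evict X, frames (W B)
pos 4: M: fault, evict W, frames (B M)
At position 4, page W is evicted.

W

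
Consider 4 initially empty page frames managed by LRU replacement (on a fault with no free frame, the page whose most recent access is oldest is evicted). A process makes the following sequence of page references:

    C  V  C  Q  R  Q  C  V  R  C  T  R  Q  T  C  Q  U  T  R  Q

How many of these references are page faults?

C → miss, frames (C)
V → miss, frames (C V)
C → hit
Q → miss, frames (V C Q)
R → miss, frames (V C Q R)
Q → hit
C → hit
V → hit
R → hit
C → hit
T → miss, evict Q, frames (V R C T)
R → hit
Q → miss, evict V, frames (C T R Q)
T → hit
C → hit
Q → hit
U → miss, evict R, frames (T C Q U)
T → hit
R → miss, evict C, frames (Q U T R)
Q → hit
Page faults: 8.

8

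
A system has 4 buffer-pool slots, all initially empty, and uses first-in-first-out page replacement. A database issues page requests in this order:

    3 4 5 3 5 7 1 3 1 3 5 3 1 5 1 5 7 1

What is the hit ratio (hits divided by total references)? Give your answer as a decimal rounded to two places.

3 → miss, frames [3]
4 → miss, frames [3, 4]
5 → miss, frames [3, 4, 5]
3 → hit
5 → hit
7 → miss, frames [3, 4, 5, 7]
1 → miss, evict 3, frames [4, 5, 7, 1]
3 → miss, evict 4, frames [5, 7, 1, 3]
1 → hit
3 → hit
5 → hit
3 → hit
1 → hit
5 → hit
1 → hit
5 → hit
7 → hit
1 → hit
Hits: 12 of 18 references → 12/18 = 0.6667.

0.67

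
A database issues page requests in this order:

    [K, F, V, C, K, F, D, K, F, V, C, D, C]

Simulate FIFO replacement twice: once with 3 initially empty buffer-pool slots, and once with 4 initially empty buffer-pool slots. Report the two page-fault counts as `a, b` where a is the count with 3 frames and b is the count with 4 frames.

3 frames: F F F F F F F . . F F . . → 9 faults.
4 frames: F F F F . . F F F F F F . → 10 faults.
10 > 9: adding a frame increased faults — Belady's anomaly.

9, 10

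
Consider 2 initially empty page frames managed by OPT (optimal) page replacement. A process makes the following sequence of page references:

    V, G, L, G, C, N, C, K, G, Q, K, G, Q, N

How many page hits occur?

V -> miss, frames {V}
G -> miss, frames {V,G}
L -> miss, evict V, frames {G,L}
G -> hit
C -> miss, evict L, frames {G,C}
N -> miss, evict G, frames {C,N}
C -> hit
K -> miss, evict C, frames {N,K}
G -> miss, evict N, frames {K,G}
Q -> miss, evict G, frames {K,Q}
K -> hit
G -> miss, evict K, frames {Q,G}
Q -> hit
N -> miss, evict G, frames {Q,N}
Hits: 4.

4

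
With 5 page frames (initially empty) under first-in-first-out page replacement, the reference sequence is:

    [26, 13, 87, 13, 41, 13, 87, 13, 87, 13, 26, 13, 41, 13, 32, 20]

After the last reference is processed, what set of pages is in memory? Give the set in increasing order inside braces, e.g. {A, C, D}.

{13, 20, 32, 41, 87}

26 -> miss, frames {26}
13 -> miss, frames {26,13}
87 -> miss, frames {26,13,87}
13 -> hit
41 -> miss, frames {26,13,87,41}
13 -> hit
87 -> hit
13 -> hit
87 -> hit
13 -> hit
26 -> hit
13 -> hit
41 -> hit
13 -> hit
32 -> miss, frames {26,13,87,41,32}
20 -> miss, evict 26, frames {13,87,41,32,20}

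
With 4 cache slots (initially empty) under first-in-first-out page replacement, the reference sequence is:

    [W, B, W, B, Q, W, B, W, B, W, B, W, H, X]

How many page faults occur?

5

W: miss, frames {W}
B: miss, frames {W,B}
W: hit
B: hit
Q: miss, frames {W,B,Q}
W: hit
B: hit
W: hit
B: hit
W: hit
B: hit
W: hit
H: miss, frames {W,B,Q,H}
X: miss, evict W, frames {B,Q,H,X}
Page faults: 5.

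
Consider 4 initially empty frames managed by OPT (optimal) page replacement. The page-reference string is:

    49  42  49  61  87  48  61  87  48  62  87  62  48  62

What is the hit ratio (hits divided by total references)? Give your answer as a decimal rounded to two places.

49 → fault, frames [49]
42 → fault, frames [49, 42]
49 → hit
61 → fault, frames [49, 42, 61]
87 → fault, frames [49, 42, 61, 87]
48 → fault, evict 42, frames [49, 61, 87, 48]
61 → hit
87 → hit
48 → hit
62 → fault, evict 61, frames [49, 87, 48, 62]
87 → hit
62 → hit
48 → hit
62 → hit
Hits: 8 of 14 references → 8/14 = 0.5714.

0.57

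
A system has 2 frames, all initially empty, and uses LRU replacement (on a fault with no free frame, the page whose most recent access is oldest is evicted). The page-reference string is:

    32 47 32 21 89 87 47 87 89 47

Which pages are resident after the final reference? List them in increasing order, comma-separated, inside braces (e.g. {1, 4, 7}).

{47, 89}

32 → fault, frames (32)
47 → fault, frames (32 47)
32 → hit
21 → fault, evict 47, frames (32 21)
89 → fault, evict 32, frames (21 89)
87 → fault, evict 21, frames (89 87)
47 → fault, evict 89, frames (87 47)
87 → hit
89 → fault, evict 47, frames (87 89)
47 → fault, evict 87, frames (89 47)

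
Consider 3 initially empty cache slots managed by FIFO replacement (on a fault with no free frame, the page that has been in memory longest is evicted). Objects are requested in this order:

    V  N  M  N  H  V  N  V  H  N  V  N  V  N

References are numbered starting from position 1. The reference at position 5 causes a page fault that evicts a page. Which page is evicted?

pos 1: V: miss, frames {V}
pos 2: N: miss, frames {V,N}
pos 3: M: miss, frames {V,N,M}
pos 4: N: hit
pos 5: H: miss, evict V, frames {N,M,H}
At position 5, page V is evicted.

V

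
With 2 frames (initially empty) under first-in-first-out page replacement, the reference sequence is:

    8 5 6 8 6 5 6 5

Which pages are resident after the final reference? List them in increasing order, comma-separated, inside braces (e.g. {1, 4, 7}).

8 -> miss, frames {8}
5 -> miss, frames {8,5}
6 -> miss, evict 8, frames {5,6}
8 -> miss, evict 5, frames {6,8}
6 -> hit
5 -> miss, evict 6, frames {8,5}
6 -> miss, evict 8, frames {5,6}
5 -> hit

{5, 6}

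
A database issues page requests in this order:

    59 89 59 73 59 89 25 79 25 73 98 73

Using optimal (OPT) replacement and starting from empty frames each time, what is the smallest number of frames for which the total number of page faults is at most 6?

f=1: 12 faults
f=2: 8 faults
f=3: 6 faults
f=4: 6 faults
f=5: 6 faults
f=6: 6 faults
Smallest f with faults ≤ 6 is 3.

3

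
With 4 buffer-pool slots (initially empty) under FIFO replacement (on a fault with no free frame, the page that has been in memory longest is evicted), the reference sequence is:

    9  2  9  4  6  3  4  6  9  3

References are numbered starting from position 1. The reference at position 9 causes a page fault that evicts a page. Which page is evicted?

pos 1: 9 -> fault, frames [9]
pos 2: 2 -> fault, frames [9, 2]
pos 3: 9 -> hit
pos 4: 4 -> fault, frames [9, 2, 4]
pos 5: 6 -> fault, frames [9, 2, 4, 6]
pos 6: 3 -> fault, evict 9, frames [2, 4, 6, 3]
pos 7: 4 -> hit
pos 8: 6 -> hit
pos 9: 9 -> fault, evict 2, frames [4, 6, 3, 9]
At position 9, page 2 is evicted.

2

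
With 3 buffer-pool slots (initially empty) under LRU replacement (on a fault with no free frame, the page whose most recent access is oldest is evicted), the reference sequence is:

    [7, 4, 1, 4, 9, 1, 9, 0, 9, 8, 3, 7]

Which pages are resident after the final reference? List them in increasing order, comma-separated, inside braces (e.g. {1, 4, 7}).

{3, 7, 8}

7 -> miss, frames [7]
4 -> miss, frames [7, 4]
1 -> miss, frames [7, 4, 1]
4 -> hit
9 -> miss, evict 7, frames [1, 4, 9]
1 -> hit
9 -> hit
0 -> miss, evict 4, frames [1, 9, 0]
9 -> hit
8 -> miss, evict 1, frames [0, 9, 8]
3 -> miss, evict 0, frames [9, 8, 3]
7 -> miss, evict 9, frames [8, 3, 7]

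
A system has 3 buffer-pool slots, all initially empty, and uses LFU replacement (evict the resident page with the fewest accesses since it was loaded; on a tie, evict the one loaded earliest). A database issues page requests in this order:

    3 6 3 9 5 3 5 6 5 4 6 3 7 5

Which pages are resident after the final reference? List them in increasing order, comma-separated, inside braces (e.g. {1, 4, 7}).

{3, 5, 7}

3: miss, frames {3}
6: miss, frames {3,6}
3: hit
9: miss, frames {3,6,9}
5: miss, evict 6, frames {3,9,5}
3: hit
5: hit
6: miss, evict 9, frames {3,5,6}
5: hit
4: miss, evict 6, frames {3,5,4}
6: miss, evict 4, frames {3,5,6}
3: hit
7: miss, evict 6, frames {3,5,7}
5: hit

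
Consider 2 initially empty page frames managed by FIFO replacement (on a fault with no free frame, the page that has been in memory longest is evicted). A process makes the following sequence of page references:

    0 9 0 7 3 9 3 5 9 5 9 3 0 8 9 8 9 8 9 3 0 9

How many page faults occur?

0 → miss, frames [0]
9 → miss, frames [0, 9]
0 → hit
7 → miss, evict 0, frames [9, 7]
3 → miss, evict 9, frames [7, 3]
9 → miss, evict 7, frames [3, 9]
3 → hit
5 → miss, evict 3, frames [9, 5]
9 → hit
5 → hit
9 → hit
3 → miss, evict 9, frames [5, 3]
0 → miss, evict 5, frames [3, 0]
8 → miss, evict 3, frames [0, 8]
9 → miss, evict 0, frames [8, 9]
8 → hit
9 → hit
8 → hit
9 → hit
3 → miss, evict 8, frames [9, 3]
0 → miss, evict 9, frames [3, 0]
9 → miss, evict 3, frames [0, 9]
Page faults: 13.

13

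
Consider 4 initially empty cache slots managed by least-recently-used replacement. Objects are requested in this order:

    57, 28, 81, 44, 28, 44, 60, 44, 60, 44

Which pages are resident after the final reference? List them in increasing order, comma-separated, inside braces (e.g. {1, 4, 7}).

57 -> fault, frames (57)
28 -> fault, frames (57 28)
81 -> fault, frames (57 28 81)
44 -> fault, frames (57 28 81 44)
28 -> hit
44 -> hit
60 -> fault, evict 57, frames (81 28 44 60)
44 -> hit
60 -> hit
44 -> hit

{28, 44, 60, 81}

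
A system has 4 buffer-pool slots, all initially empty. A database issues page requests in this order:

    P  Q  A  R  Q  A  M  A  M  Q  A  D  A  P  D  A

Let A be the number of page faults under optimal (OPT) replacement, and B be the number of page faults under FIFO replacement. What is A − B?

-2

Under OPT: F F F F . . F . . . . F . . . . → 6 faults.
Under FIFO: F F F F . . F . . . . F . F . F → 8 faults.
A − B = 6 − 8 = -2.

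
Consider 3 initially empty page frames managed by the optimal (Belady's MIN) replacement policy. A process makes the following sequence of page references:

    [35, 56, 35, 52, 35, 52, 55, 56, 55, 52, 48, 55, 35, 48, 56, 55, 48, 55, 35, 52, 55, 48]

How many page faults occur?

35 → miss, frames (35)
56 → miss, frames (35 56)
35 → hit
52 → miss, frames (35 56 52)
35 → hit
52 → hit
55 → miss, evict 35, frames (56 52 55)
56 → hit
55 → hit
52 → hit
48 → miss, evict 52, frames (56 55 48)
55 → hit
35 → miss, evict 55, frames (56 48 35)
48 → hit
56 → hit
55 → miss, evict 56, frames (48 35 55)
48 → hit
55 → hit
35 → hit
52 → miss, evict 35, frames (48 55 52)
55 → hit
48 → hit
Page faults: 8.

8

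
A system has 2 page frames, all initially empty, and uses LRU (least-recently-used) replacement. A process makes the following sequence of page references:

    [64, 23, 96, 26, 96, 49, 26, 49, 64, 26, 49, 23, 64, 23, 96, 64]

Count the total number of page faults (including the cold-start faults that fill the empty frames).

13

64: miss, frames [64]
23: miss, frames [64, 23]
96: miss, evict 64, frames [23, 96]
26: miss, evict 23, frames [96, 26]
96: hit
49: miss, evict 26, frames [96, 49]
26: miss, evict 96, frames [49, 26]
49: hit
64: miss, evict 26, frames [49, 64]
26: miss, evict 49, frames [64, 26]
49: miss, evict 64, frames [26, 49]
23: miss, evict 26, frames [49, 23]
64: miss, evict 49, frames [23, 64]
23: hit
96: miss, evict 64, frames [23, 96]
64: miss, evict 23, frames [96, 64]
Page faults: 13.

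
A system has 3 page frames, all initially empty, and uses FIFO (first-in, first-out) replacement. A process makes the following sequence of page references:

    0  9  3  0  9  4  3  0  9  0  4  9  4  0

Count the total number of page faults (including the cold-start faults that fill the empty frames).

6

0 → fault, frames {0}
9 → fault, frames {0,9}
3 → fault, frames {0,9,3}
0 → hit
9 → hit
4 → fault, evict 0, frames {9,3,4}
3 → hit
0 → fault, evict 9, frames {3,4,0}
9 → fault, evict 3, frames {4,0,9}
0 → hit
4 → hit
9 → hit
4 → hit
0 → hit
Page faults: 6.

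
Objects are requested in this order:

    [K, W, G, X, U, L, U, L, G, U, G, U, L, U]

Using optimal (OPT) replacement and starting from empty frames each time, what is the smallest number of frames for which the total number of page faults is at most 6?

f=1: 14 faults
f=2: 8 faults
f=3: 6 faults
f=4: 6 faults
f=5: 6 faults
f=6: 6 faults
Smallest f with faults ≤ 6 is 3.

3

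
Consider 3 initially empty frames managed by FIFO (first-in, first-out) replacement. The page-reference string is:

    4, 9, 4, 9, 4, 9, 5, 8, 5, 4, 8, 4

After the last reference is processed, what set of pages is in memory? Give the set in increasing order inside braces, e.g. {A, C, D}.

4 -> fault, frames (4)
9 -> fault, frames (4 9)
4 -> hit
9 -> hit
4 -> hit
9 -> hit
5 -> fault, frames (4 9 5)
8 -> fault, evict 4, frames (9 5 8)
5 -> hit
4 -> fault, evict 9, frames (5 8 4)
8 -> hit
4 -> hit

{4, 5, 8}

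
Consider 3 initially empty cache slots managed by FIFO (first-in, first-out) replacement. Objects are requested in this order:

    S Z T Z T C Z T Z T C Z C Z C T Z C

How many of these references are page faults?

S -> miss, frames {S}
Z -> miss, frames {S,Z}
T -> miss, frames {S,Z,T}
Z -> hit
T -> hit
C -> miss, evict S, frames {Z,T,C}
Z -> hit
T -> hit
Z -> hit
T -> hit
C -> hit
Z -> hit
C -> hit
Z -> hit
C -> hit
T -> hit
Z -> hit
C -> hit
Page faults: 4.

4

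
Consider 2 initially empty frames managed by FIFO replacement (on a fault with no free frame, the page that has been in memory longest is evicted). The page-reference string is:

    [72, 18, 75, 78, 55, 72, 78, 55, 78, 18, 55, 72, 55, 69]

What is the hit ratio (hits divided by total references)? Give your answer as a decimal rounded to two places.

72: miss, frames [72]
18: miss, frames [72, 18]
75: miss, evict 72, frames [18, 75]
78: miss, evict 18, frames [75, 78]
55: miss, evict 75, frames [78, 55]
72: miss, evict 78, frames [55, 72]
78: miss, evict 55, frames [72, 78]
55: miss, evict 72, frames [78, 55]
78: hit
18: miss, evict 78, frames [55, 18]
55: hit
72: miss, evict 55, frames [18, 72]
55: miss, evict 18, frames [72, 55]
69: miss, evict 72, frames [55, 69]
Hits: 2 of 14 references → 2/14 = 0.1429.

0.14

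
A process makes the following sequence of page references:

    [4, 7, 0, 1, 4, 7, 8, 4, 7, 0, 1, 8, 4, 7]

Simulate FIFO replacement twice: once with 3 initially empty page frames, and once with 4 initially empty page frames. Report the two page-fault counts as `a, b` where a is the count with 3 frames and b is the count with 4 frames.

11, 12

3 frames: F F F F F F F . . F F . F F → 11 faults.
4 frames: F F F F . . F F F F F F F F → 12 faults.
12 > 11: adding a frame increased faults — Belady's anomaly.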